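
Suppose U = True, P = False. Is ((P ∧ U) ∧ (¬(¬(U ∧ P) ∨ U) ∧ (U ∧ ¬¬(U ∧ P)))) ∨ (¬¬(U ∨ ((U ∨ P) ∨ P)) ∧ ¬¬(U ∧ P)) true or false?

False

P ∧ U = False ∧ True = False
U ∧ P = True ∧ False = False
¬(U ∧ P) = ¬False = True
¬(U ∧ P) ∨ U = True ∨ True = True
¬(¬(U ∧ P) ∨ U) = ¬True = False
U ∧ P = True ∧ False = False
¬(U ∧ P) = ¬False = True
¬¬(U ∧ P) = ¬True = False
U ∧ ¬¬(U ∧ P) = True ∧ False = False
¬(¬(U ∧ P) ∨ U) ∧ (U ∧ ¬¬(U ∧ P)) = False ∧ False = False
(P ∧ U) ∧ (¬(¬(U ∧ P) ∨ U) ∧ (U ∧ ¬¬(U ∧ P))) = False ∧ False = False
U ∨ P = True ∨ False = True
(U ∨ P) ∨ P = True ∨ False = True
U ∨ ((U ∨ P) ∨ P) = True ∨ True = True
¬(U ∨ ((U ∨ P) ∨ P)) = ¬True = False
¬¬(U ∨ ((U ∨ P) ∨ P)) = ¬False = True
U ∧ P = True ∧ False = False
¬(U ∧ P) = ¬False = True
¬¬(U ∧ P) = ¬True = False
¬¬(U ∨ ((U ∨ P) ∨ P)) ∧ ¬¬(U ∧ P) = True ∧ False = False
((P ∧ U) ∧ (¬(¬(U ∧ P) ∨ U) ∧ (U ∧ ¬¬(U ∧ P)))) ∨ (¬¬(U ∨ ((U ∨ P) ∨ P)) ∧ ¬¬(U ∧ P)) = False ∨ False = False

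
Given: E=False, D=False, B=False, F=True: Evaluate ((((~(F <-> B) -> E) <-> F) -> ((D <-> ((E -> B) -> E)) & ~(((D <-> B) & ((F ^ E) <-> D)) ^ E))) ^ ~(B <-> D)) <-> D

Substituting E=False, D=False, B=False, F=True:
F <-> B = True <-> False = False
~(F <-> B) = ~False = True
~(F <-> B) -> E = True -> False = False
(~(F <-> B) -> E) <-> F = False <-> True = False
E -> B = False -> False = True
(E -> B) -> E = True -> False = False
D <-> ((E -> B) -> E) = False <-> False = True
D <-> B = False <-> False = True
F ^ E = True ^ False = True
(F ^ E) <-> D = True <-> False = False
(D <-> B) & ((F ^ E) <-> D) = True & False = False
((D <-> B) & ((F ^ E) <-> D)) ^ E = False ^ False = False
~(((D <-> B) & ((F ^ E) <-> D)) ^ E) = ~False = True
(D <-> ((E -> B) -> E)) & ~(((D <-> B) & ((F ^ E) <-> D)) ^ E) = True & True = True
((~(F <-> B) -> E) <-> F) -> ((D <-> ((E -> B) -> E)) & ~(((D <-> B) & ((F ^ E) <-> D)) ^ E)) = False -> True = True
B <-> D = False <-> False = True
~(B <-> D) = ~True = False
(((~(F <-> B) -> E) <-> F) -> ((D <-> ((E -> B) -> E)) & ~(((D <-> B) & ((F ^ E) <-> D)) ^ E))) ^ ~(B <-> D) = True ^ False = True
((((~(F <-> B) -> E) <-> F) -> ((D <-> ((E -> B) -> E)) & ~(((D <-> B) & ((F ^ E) <-> D)) ^ E))) ^ ~(B <-> D)) <-> D = True <-> False = False

False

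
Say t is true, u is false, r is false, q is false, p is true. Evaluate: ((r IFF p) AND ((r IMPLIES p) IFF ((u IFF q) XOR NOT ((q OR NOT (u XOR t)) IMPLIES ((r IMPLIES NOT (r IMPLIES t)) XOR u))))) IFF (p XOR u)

r IFF p = False IFF True = False
r IMPLIES p = False IMPLIES True = True
u IFF q = False IFF False = True
u XOR t = False XOR True = True
NOT (u XOR t) = NOT True = False
q OR NOT (u XOR t) = False OR False = False
r IMPLIES t = False IMPLIES True = True
NOT (r IMPLIES t) = NOT True = False
r IMPLIES NOT (r IMPLIES t) = False IMPLIES False = True
(r IMPLIES NOT (r IMPLIES t)) XOR u = True XOR False = True
(q OR NOT (u XOR t)) IMPLIES ((r IMPLIES NOT (r IMPLIES t)) XOR u) = False IMPLIES True = True
NOT ((q OR NOT (u XOR t)) IMPLIES ((r IMPLIES NOT (r IMPLIES t)) XOR u)) = NOT True = False
(u IFF q) XOR NOT ((q OR NOT (u XOR t)) IMPLIES ((r IMPLIES NOT (r IMPLIES t)) XOR u)) = True XOR False = True
(r IMPLIES p) IFF ((u IFF q) XOR NOT ((q OR NOT (u XOR t)) IMPLIES ((r IMPLIES NOT (r IMPLIES t)) XOR u))) = True IFF True = True
(r IFF p) AND ((r IMPLIES p) IFF ((u IFF q) XOR NOT ((q OR NOT (u XOR t)) IMPLIES ((r IMPLIES NOT (r IMPLIES t)) XOR u)))) = False AND True = False
p XOR u = True XOR False = True
((r IFF p) AND ((r IMPLIES p) IFF ((u IFF q) XOR NOT ((q OR NOT (u XOR t)) IMPLIES ((r IMPLIES NOT (r IMPLIES t)) XOR u))))) IFF (p XOR u) = False IFF True = False

False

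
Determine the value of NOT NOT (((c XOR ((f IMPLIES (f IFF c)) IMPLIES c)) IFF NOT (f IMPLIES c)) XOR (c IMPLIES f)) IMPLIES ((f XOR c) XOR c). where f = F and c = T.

Substituting f=F, c=T:
f IFF c = F IFF T = F
f IMPLIES (f IFF c) = F IMPLIES F = T
(f IMPLIES (f IFF c)) IMPLIES c = T IMPLIES T = T
c XOR ((f IMPLIES (f IFF c)) IMPLIES c) = T XOR T = F
f IMPLIES c = F IMPLIES T = T
NOT (f IMPLIES c) = NOT T = F
(c XOR ((f IMPLIES (f IFF c)) IMPLIES c)) IFF NOT (f IMPLIES c) = F IFF F = T
c IMPLIES f = T IMPLIES F = F
((c XOR ((f IMPLIES (f IFF c)) IMPLIES c)) IFF NOT (f IMPLIES c)) XOR (c IMPLIES f) = T XOR F = T
NOT (((c XOR ((f IMPLIES (f IFF c)) IMPLIES c)) IFF NOT (f IMPLIES c)) XOR (c IMPLIES f)) = NOT T = F
NOT NOT (((c XOR ((f IMPLIES (f IFF c)) IMPLIES c)) IFF NOT (f IMPLIES c)) XOR (c IMPLIES f)) = NOT F = T
f XOR c = F XOR T = T
(f XOR c) XOR c = T XOR T = F
NOT NOT (((c XOR ((f IMPLIES (f IFF c)) IMPLIES c)) IFF NOT (f IMPLIES c)) XOR (c IMPLIES f)) IMPLIES ((f XOR c) XOR c) = T IMPLIES F = F

F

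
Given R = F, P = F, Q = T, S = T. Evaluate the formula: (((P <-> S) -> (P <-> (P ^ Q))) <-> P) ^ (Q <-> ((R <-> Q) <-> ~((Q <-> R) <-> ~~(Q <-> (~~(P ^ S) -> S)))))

P <-> S = F <-> T = F
P ^ Q = F ^ T = T
P <-> (P ^ Q) = F <-> T = F
(P <-> S) -> (P <-> (P ^ Q)) = F -> F = T
((P <-> S) -> (P <-> (P ^ Q))) <-> P = T <-> F = F
R <-> Q = F <-> T = F
Q <-> R = T <-> F = F
P ^ S = F ^ T = T
~(P ^ S) = ~T = F
~~(P ^ S) = ~F = T
~~(P ^ S) -> S = T -> T = T
Q <-> (~~(P ^ S) -> S) = T <-> T = T
~(Q <-> (~~(P ^ S) -> S)) = ~T = F
~~(Q <-> (~~(P ^ S) -> S)) = ~F = T
(Q <-> R) <-> ~~(Q <-> (~~(P ^ S) -> S)) = F <-> T = F
~((Q <-> R) <-> ~~(Q <-> (~~(P ^ S) -> S))) = ~F = T
(R <-> Q) <-> ~((Q <-> R) <-> ~~(Q <-> (~~(P ^ S) -> S))) = F <-> T = F
Q <-> ((R <-> Q) <-> ~((Q <-> R) <-> ~~(Q <-> (~~(P ^ S) -> S)))) = T <-> F = F
(((P <-> S) -> (P <-> (P ^ Q))) <-> P) ^ (Q <-> ((R <-> Q) <-> ~((Q <-> R) <-> ~~(Q <-> (~~(P ^ S) -> S))))) = F ^ F = F

F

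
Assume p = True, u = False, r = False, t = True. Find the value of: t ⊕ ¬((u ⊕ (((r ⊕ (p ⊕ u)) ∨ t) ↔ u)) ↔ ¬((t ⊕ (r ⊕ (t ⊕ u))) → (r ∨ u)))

True

p ⊕ u = True ⊕ False = True
r ⊕ (p ⊕ u) = False ⊕ True = True
(r ⊕ (p ⊕ u)) ∨ t = True ∨ True = True
((r ⊕ (p ⊕ u)) ∨ t) ↔ u = True ↔ False = False
u ⊕ (((r ⊕ (p ⊕ u)) ∨ t) ↔ u) = False ⊕ False = False
t ⊕ u = True ⊕ False = True
r ⊕ (t ⊕ u) = False ⊕ True = True
t ⊕ (r ⊕ (t ⊕ u)) = True ⊕ True = False
r ∨ u = False ∨ False = False
(t ⊕ (r ⊕ (t ⊕ u))) → (r ∨ u) = False → False = True
¬((t ⊕ (r ⊕ (t ⊕ u))) → (r ∨ u)) = ¬True = False
(u ⊕ (((r ⊕ (p ⊕ u)) ∨ t) ↔ u)) ↔ ¬((t ⊕ (r ⊕ (t ⊕ u))) → (r ∨ u)) = False ↔ False = True
¬((u ⊕ (((r ⊕ (p ⊕ u)) ∨ t) ↔ u)) ↔ ¬((t ⊕ (r ⊕ (t ⊕ u))) → (r ∨ u))) = ¬True = False
t ⊕ ¬((u ⊕ (((r ⊕ (p ⊕ u)) ∨ t) ↔ u)) ↔ ¬((t ⊕ (r ⊕ (t ⊕ u))) → (r ∨ u))) = True ⊕ False = True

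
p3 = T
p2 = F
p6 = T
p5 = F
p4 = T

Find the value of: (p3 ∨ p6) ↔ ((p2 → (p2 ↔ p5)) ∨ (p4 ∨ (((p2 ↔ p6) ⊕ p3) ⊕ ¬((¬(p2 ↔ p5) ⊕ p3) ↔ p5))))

T

p3 ∨ p6 = T ∨ T = T
p2 ↔ p5 = F ↔ F = T
p2 → (p2 ↔ p5) = F → T = T
p2 ↔ p6 = F ↔ T = F
(p2 ↔ p6) ⊕ p3 = F ⊕ T = T
p2 ↔ p5 = F ↔ F = T
¬(p2 ↔ p5) = ¬T = F
¬(p2 ↔ p5) ⊕ p3 = F ⊕ T = T
(¬(p2 ↔ p5) ⊕ p3) ↔ p5 = T ↔ F = F
¬((¬(p2 ↔ p5) ⊕ p3) ↔ p5) = ¬F = T
((p2 ↔ p6) ⊕ p3) ⊕ ¬((¬(p2 ↔ p5) ⊕ p3) ↔ p5) = T ⊕ T = F
p4 ∨ (((p2 ↔ p6) ⊕ p3) ⊕ ¬((¬(p2 ↔ p5) ⊕ p3) ↔ p5)) = T ∨ F = T
(p2 → (p2 ↔ p5)) ∨ (p4 ∨ (((p2 ↔ p6) ⊕ p3) ⊕ ¬((¬(p2 ↔ p5) ⊕ p3) ↔ p5))) = T ∨ T = T
(p3 ∨ p6) ↔ ((p2 → (p2 ↔ p5)) ∨ (p4 ∨ (((p2 ↔ p6) ⊕ p3) ⊕ ¬((¬(p2 ↔ p5) ⊕ p3) ↔ p5)))) = T ↔ T = T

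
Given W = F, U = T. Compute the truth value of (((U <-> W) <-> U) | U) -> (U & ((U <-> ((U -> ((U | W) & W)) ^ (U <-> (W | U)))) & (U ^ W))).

U <-> W = T <-> F = F
(U <-> W) <-> U = F <-> T = F
((U <-> W) <-> U) | U = F | T = T
U | W = T | F = T
(U | W) & W = T & F = F
U -> ((U | W) & W) = T -> F = F
W | U = F | T = T
U <-> (W | U) = T <-> T = T
(U -> ((U | W) & W)) ^ (U <-> (W | U)) = F ^ T = T
U <-> ((U -> ((U | W) & W)) ^ (U <-> (W | U))) = T <-> T = T
U ^ W = T ^ F = T
(U <-> ((U -> ((U | W) & W)) ^ (U <-> (W | U)))) & (U ^ W) = T & T = T
U & ((U <-> ((U -> ((U | W) & W)) ^ (U <-> (W | U)))) & (U ^ W)) = T & T = T
(((U <-> W) <-> U) | U) -> (U & ((U <-> ((U -> ((U | W) & W)) ^ (U <-> (W | U)))) & (U ^ W))) = T -> T = T

T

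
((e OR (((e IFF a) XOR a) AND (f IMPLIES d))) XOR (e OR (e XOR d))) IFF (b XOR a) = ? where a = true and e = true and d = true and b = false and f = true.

false

Substituting a=true, e=true, d=true, b=false, f=true:
e IFF a = true IFF true = true
(e IFF a) XOR a = true XOR true = false
f IMPLIES d = true IMPLIES true = true
((e IFF a) XOR a) AND (f IMPLIES d) = false AND true = false
e OR (((e IFF a) XOR a) AND (f IMPLIES d)) = true OR false = true
e XOR d = true XOR true = false
e OR (e XOR d) = true OR false = true
(e OR (((e IFF a) XOR a) AND (f IMPLIES d))) XOR (e OR (e XOR d)) = true XOR true = false
b XOR a = false XOR true = true
((e OR (((e IFF a) XOR a) AND (f IMPLIES d))) XOR (e OR (e XOR d))) IFF (b XOR a) = false IFF true = false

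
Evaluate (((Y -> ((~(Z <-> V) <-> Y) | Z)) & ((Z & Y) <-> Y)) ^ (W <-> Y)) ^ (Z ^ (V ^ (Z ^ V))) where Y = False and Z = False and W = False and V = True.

False

Z <-> V = False <-> True = False
~(Z <-> V) = ~False = True
~(Z <-> V) <-> Y = True <-> False = False
(~(Z <-> V) <-> Y) | Z = False | False = False
Y -> ((~(Z <-> V) <-> Y) | Z) = False -> False = True
Z & Y = False & False = False
(Z & Y) <-> Y = False <-> False = True
(Y -> ((~(Z <-> V) <-> Y) | Z)) & ((Z & Y) <-> Y) = True & True = True
W <-> Y = False <-> False = True
((Y -> ((~(Z <-> V) <-> Y) | Z)) & ((Z & Y) <-> Y)) ^ (W <-> Y) = True ^ True = False
Z ^ V = False ^ True = True
V ^ (Z ^ V) = True ^ True = False
Z ^ (V ^ (Z ^ V)) = False ^ False = False
(((Y -> ((~(Z <-> V) <-> Y) | Z)) & ((Z & Y) <-> Y)) ^ (W <-> Y)) ^ (Z ^ (V ^ (Z ^ V))) = False ^ False = False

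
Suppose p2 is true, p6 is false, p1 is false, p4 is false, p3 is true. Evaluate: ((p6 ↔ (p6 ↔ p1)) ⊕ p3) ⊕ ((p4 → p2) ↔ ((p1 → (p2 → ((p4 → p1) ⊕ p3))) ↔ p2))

F

p6 ↔ p1 = F ↔ F = T
p6 ↔ (p6 ↔ p1) = F ↔ T = F
(p6 ↔ (p6 ↔ p1)) ⊕ p3 = F ⊕ T = T
p4 → p2 = F → T = T
p4 → p1 = F → F = T
(p4 → p1) ⊕ p3 = T ⊕ T = F
p2 → ((p4 → p1) ⊕ p3) = T → F = F
p1 → (p2 → ((p4 → p1) ⊕ p3)) = F → F = T
(p1 → (p2 → ((p4 → p1) ⊕ p3))) ↔ p2 = T ↔ T = T
(p4 → p2) ↔ ((p1 → (p2 → ((p4 → p1) ⊕ p3))) ↔ p2) = T ↔ T = T
((p6 ↔ (p6 ↔ p1)) ⊕ p3) ⊕ ((p4 → p2) ↔ ((p1 → (p2 → ((p4 → p1) ⊕ p3))) ↔ p2)) = T ⊕ T = F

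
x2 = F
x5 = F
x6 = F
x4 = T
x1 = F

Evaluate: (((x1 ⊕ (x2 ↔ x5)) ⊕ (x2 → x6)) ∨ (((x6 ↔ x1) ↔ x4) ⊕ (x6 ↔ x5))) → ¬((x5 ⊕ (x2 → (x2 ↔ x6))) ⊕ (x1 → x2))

T

x2 ↔ x5 = F ↔ F = T
x1 ⊕ (x2 ↔ x5) = F ⊕ T = T
x2 → x6 = F → F = T
(x1 ⊕ (x2 ↔ x5)) ⊕ (x2 → x6) = T ⊕ T = F
x6 ↔ x1 = F ↔ F = T
(x6 ↔ x1) ↔ x4 = T ↔ T = T
x6 ↔ x5 = F ↔ F = T
((x6 ↔ x1) ↔ x4) ⊕ (x6 ↔ x5) = T ⊕ T = F
((x1 ⊕ (x2 ↔ x5)) ⊕ (x2 → x6)) ∨ (((x6 ↔ x1) ↔ x4) ⊕ (x6 ↔ x5)) = F ∨ F = F
x2 ↔ x6 = F ↔ F = T
x2 → (x2 ↔ x6) = F → T = T
x5 ⊕ (x2 → (x2 ↔ x6)) = F ⊕ T = T
x1 → x2 = F → F = T
(x5 ⊕ (x2 → (x2 ↔ x6))) ⊕ (x1 → x2) = T ⊕ T = F
¬((x5 ⊕ (x2 → (x2 ↔ x6))) ⊕ (x1 → x2)) = ¬F = T
(((x1 ⊕ (x2 ↔ x5)) ⊕ (x2 → x6)) ∨ (((x6 ↔ x1) ↔ x4) ⊕ (x6 ↔ x5))) → ¬((x5 ⊕ (x2 → (x2 ↔ x6))) ⊕ (x1 → x2)) = F → T = T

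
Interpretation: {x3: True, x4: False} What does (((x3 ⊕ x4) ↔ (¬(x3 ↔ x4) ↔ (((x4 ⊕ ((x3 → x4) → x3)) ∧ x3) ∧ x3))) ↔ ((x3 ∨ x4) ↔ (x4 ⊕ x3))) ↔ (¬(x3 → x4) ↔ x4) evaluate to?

False

x3 ⊕ x4 = True ⊕ False = True
x3 ↔ x4 = True ↔ False = False
¬(x3 ↔ x4) = ¬False = True
x3 → x4 = True → False = False
(x3 → x4) → x3 = False → True = True
x4 ⊕ ((x3 → x4) → x3) = False ⊕ True = True
(x4 ⊕ ((x3 → x4) → x3)) ∧ x3 = True ∧ True = True
((x4 ⊕ ((x3 → x4) → x3)) ∧ x3) ∧ x3 = True ∧ True = True
¬(x3 ↔ x4) ↔ (((x4 ⊕ ((x3 → x4) → x3)) ∧ x3) ∧ x3) = True ↔ True = True
(x3 ⊕ x4) ↔ (¬(x3 ↔ x4) ↔ (((x4 ⊕ ((x3 → x4) → x3)) ∧ x3) ∧ x3)) = True ↔ True = True
x3 ∨ x4 = True ∨ False = True
x4 ⊕ x3 = False ⊕ True = True
(x3 ∨ x4) ↔ (x4 ⊕ x3) = True ↔ True = True
((x3 ⊕ x4) ↔ (¬(x3 ↔ x4) ↔ (((x4 ⊕ ((x3 → x4) → x3)) ∧ x3) ∧ x3))) ↔ ((x3 ∨ x4) ↔ (x4 ⊕ x3)) = True ↔ True = True
x3 → x4 = True → False = False
¬(x3 → x4) = ¬False = True
¬(x3 → x4) ↔ x4 = True ↔ False = False
(((x3 ⊕ x4) ↔ (¬(x3 ↔ x4) ↔ (((x4 ⊕ ((x3 → x4) → x3)) ∧ x3) ∧ x3))) ↔ ((x3 ∨ x4) ↔ (x4 ⊕ x3))) ↔ (¬(x3 → x4) ↔ x4) = True ↔ False = False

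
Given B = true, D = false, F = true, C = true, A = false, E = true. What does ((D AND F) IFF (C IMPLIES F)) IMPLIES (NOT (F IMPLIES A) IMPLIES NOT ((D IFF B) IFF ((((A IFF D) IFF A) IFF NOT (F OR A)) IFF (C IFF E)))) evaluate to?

D AND F = false AND true = false
C IMPLIES F = true IMPLIES true = true
(D AND F) IFF (C IMPLIES F) = false IFF true = false
F IMPLIES A = true IMPLIES false = false
NOT (F IMPLIES A) = NOT false = true
D IFF B = false IFF true = false
A IFF D = false IFF false = true
(A IFF D) IFF A = true IFF false = false
F OR A = true OR false = true
NOT (F OR A) = NOT true = false
((A IFF D) IFF A) IFF NOT (F OR A) = false IFF false = true
C IFF E = true IFF true = true
(((A IFF D) IFF A) IFF NOT (F OR A)) IFF (C IFF E) = true IFF true = true
(D IFF B) IFF ((((A IFF D) IFF A) IFF NOT (F OR A)) IFF (C IFF E)) = false IFF true = false
NOT ((D IFF B) IFF ((((A IFF D) IFF A) IFF NOT (F OR A)) IFF (C IFF E))) = NOT false = true
NOT (F IMPLIES A) IMPLIES NOT ((D IFF B) IFF ((((A IFF D) IFF A) IFF NOT (F OR A)) IFF (C IFF E))) = true IMPLIES true = true
((D AND F) IFF (C IMPLIES F)) IMPLIES (NOT (F IMPLIES A) IMPLIES NOT ((D IFF B) IFF ((((A IFF D) IFF A) IFF NOT (F OR A)) IFF (C IFF E)))) = false IMPLIES true = true

true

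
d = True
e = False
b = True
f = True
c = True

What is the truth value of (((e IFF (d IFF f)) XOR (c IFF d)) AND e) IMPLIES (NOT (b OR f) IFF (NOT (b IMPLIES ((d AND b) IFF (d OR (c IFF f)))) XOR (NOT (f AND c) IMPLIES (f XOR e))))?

True

d IFF f = True IFF True = True
e IFF (d IFF f) = False IFF True = False
c IFF d = True IFF True = True
(e IFF (d IFF f)) XOR (c IFF d) = False XOR True = True
((e IFF (d IFF f)) XOR (c IFF d)) AND e = True AND False = False
b OR f = True OR True = True
NOT (b OR f) = NOT True = False
d AND b = True AND True = True
c IFF f = True IFF True = True
d OR (c IFF f) = True OR True = True
(d AND b) IFF (d OR (c IFF f)) = True IFF True = True
b IMPLIES ((d AND b) IFF (d OR (c IFF f))) = True IMPLIES True = True
NOT (b IMPLIES ((d AND b) IFF (d OR (c IFF f)))) = NOT True = False
f AND c = True AND True = True
NOT (f AND c) = NOT True = False
f XOR e = True XOR False = True
NOT (f AND c) IMPLIES (f XOR e) = False IMPLIES True = True
NOT (b IMPLIES ((d AND b) IFF (d OR (c IFF f)))) XOR (NOT (f AND c) IMPLIES (f XOR e)) = False XOR True = True
NOT (b OR f) IFF (NOT (b IMPLIES ((d AND b) IFF (d OR (c IFF f)))) XOR (NOT (f AND c) IMPLIES (f XOR e))) = False IFF True = False
(((e IFF (d IFF f)) XOR (c IFF d)) AND e) IMPLIES (NOT (b OR f) IFF (NOT (b IMPLIES ((d AND b) IFF (d OR (c IFF f)))) XOR (NOT (f AND c) IMPLIES (f XOR e)))) = False IMPLIES False = True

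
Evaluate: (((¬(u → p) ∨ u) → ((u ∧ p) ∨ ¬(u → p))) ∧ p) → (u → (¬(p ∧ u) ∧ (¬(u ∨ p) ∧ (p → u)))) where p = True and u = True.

False

u → p = True → True = True
¬(u → p) = ¬True = False
¬(u → p) ∨ u = False ∨ True = True
u ∧ p = True ∧ True = True
u → p = True → True = True
¬(u → p) = ¬True = False
(u ∧ p) ∨ ¬(u → p) = True ∨ False = True
(¬(u → p) ∨ u) → ((u ∧ p) ∨ ¬(u → p)) = True → True = True
((¬(u → p) ∨ u) → ((u ∧ p) ∨ ¬(u → p))) ∧ p = True ∧ True = True
p ∧ u = True ∧ True = True
¬(p ∧ u) = ¬True = False
u ∨ p = True ∨ True = True
¬(u ∨ p) = ¬True = False
p → u = True → True = True
¬(u ∨ p) ∧ (p → u) = False ∧ True = False
¬(p ∧ u) ∧ (¬(u ∨ p) ∧ (p → u)) = False ∧ False = False
u → (¬(p ∧ u) ∧ (¬(u ∨ p) ∧ (p → u))) = True → False = False
(((¬(u → p) ∨ u) → ((u ∧ p) ∨ ¬(u → p))) ∧ p) → (u → (¬(p ∧ u) ∧ (¬(u ∨ p) ∧ (p → u)))) = True → False = False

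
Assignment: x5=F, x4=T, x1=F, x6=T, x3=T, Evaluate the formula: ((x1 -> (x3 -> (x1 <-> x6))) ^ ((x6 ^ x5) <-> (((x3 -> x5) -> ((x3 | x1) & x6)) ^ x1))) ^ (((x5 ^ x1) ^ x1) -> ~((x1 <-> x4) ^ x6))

T

x1 <-> x6 = F <-> T = F
x3 -> (x1 <-> x6) = T -> F = F
x1 -> (x3 -> (x1 <-> x6)) = F -> F = T
x6 ^ x5 = T ^ F = T
x3 -> x5 = T -> F = F
x3 | x1 = T | F = T
(x3 | x1) & x6 = T & T = T
(x3 -> x5) -> ((x3 | x1) & x6) = F -> T = T
((x3 -> x5) -> ((x3 | x1) & x6)) ^ x1 = T ^ F = T
(x6 ^ x5) <-> (((x3 -> x5) -> ((x3 | x1) & x6)) ^ x1) = T <-> T = T
(x1 -> (x3 -> (x1 <-> x6))) ^ ((x6 ^ x5) <-> (((x3 -> x5) -> ((x3 | x1) & x6)) ^ x1)) = T ^ T = F
x5 ^ x1 = F ^ F = F
(x5 ^ x1) ^ x1 = F ^ F = F
x1 <-> x4 = F <-> T = F
(x1 <-> x4) ^ x6 = F ^ T = T
~((x1 <-> x4) ^ x6) = ~T = F
((x5 ^ x1) ^ x1) -> ~((x1 <-> x4) ^ x6) = F -> F = T
((x1 -> (x3 -> (x1 <-> x6))) ^ ((x6 ^ x5) <-> (((x3 -> x5) -> ((x3 | x1) & x6)) ^ x1))) ^ (((x5 ^ x1) ^ x1) -> ~((x1 <-> x4) ^ x6)) = F ^ T = T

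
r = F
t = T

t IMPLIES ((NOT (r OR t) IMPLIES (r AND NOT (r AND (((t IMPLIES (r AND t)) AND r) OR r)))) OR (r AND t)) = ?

T

r OR t = F OR T = T
NOT (r OR t) = NOT T = F
r AND t = F AND T = F
t IMPLIES (r AND t) = T IMPLIES F = F
(t IMPLIES (r AND t)) AND r = F AND F = F
((t IMPLIES (r AND t)) AND r) OR r = F OR F = F
r AND (((t IMPLIES (r AND t)) AND r) OR r) = F AND F = F
NOT (r AND (((t IMPLIES (r AND t)) AND r) OR r)) = NOT F = T
r AND NOT (r AND (((t IMPLIES (r AND t)) AND r) OR r)) = F AND T = F
NOT (r OR t) IMPLIES (r AND NOT (r AND (((t IMPLIES (r AND t)) AND r) OR r))) = F IMPLIES F = T
r AND t = F AND T = F
(NOT (r OR t) IMPLIES (r AND NOT (r AND (((t IMPLIES (r AND t)) AND r) OR r)))) OR (r AND t) = T OR F = T
t IMPLIES ((NOT (r OR t) IMPLIES (r AND NOT (r AND (((t IMPLIES (r AND t)) AND r) OR r)))) OR (r AND t)) = T IMPLIES T = T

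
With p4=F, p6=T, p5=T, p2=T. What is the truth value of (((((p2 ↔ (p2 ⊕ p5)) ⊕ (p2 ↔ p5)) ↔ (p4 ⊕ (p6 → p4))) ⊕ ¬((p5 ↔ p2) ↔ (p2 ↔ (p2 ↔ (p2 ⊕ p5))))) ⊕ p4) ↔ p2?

p2 ⊕ p5 = T ⊕ T = F
p2 ↔ (p2 ⊕ p5) = T ↔ F = F
p2 ↔ p5 = T ↔ T = T
(p2 ↔ (p2 ⊕ p5)) ⊕ (p2 ↔ p5) = F ⊕ T = T
p6 → p4 = T → F = F
p4 ⊕ (p6 → p4) = F ⊕ F = F
((p2 ↔ (p2 ⊕ p5)) ⊕ (p2 ↔ p5)) ↔ (p4 ⊕ (p6 → p4)) = T ↔ F = F
p5 ↔ p2 = T ↔ T = T
p2 ⊕ p5 = T ⊕ T = F
p2 ↔ (p2 ⊕ p5) = T ↔ F = F
p2 ↔ (p2 ↔ (p2 ⊕ p5)) = T ↔ F = F
(p5 ↔ p2) ↔ (p2 ↔ (p2 ↔ (p2 ⊕ p5))) = T ↔ F = F
¬((p5 ↔ p2) ↔ (p2 ↔ (p2 ↔ (p2 ⊕ p5)))) = ¬F = T
(((p2 ↔ (p2 ⊕ p5)) ⊕ (p2 ↔ p5)) ↔ (p4 ⊕ (p6 → p4))) ⊕ ¬((p5 ↔ p2) ↔ (p2 ↔ (p2 ↔ (p2 ⊕ p5)))) = F ⊕ T = T
((((p2 ↔ (p2 ⊕ p5)) ⊕ (p2 ↔ p5)) ↔ (p4 ⊕ (p6 → p4))) ⊕ ¬((p5 ↔ p2) ↔ (p2 ↔ (p2 ↔ (p2 ⊕ p5))))) ⊕ p4 = T ⊕ F = T
(((((p2 ↔ (p2 ⊕ p5)) ⊕ (p2 ↔ p5)) ↔ (p4 ⊕ (p6 → p4))) ⊕ ¬((p5 ↔ p2) ↔ (p2 ↔ (p2 ↔ (p2 ⊕ p5))))) ⊕ p4) ↔ p2 = T ↔ T = T

T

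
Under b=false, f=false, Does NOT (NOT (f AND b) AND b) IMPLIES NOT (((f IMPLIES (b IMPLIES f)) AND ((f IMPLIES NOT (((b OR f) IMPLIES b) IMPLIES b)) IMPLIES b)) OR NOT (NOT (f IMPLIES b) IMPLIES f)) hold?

true

Substituting b=false, f=false:
f AND b = false AND false = false
NOT (f AND b) = NOT false = true
NOT (f AND b) AND b = true AND false = false
NOT (NOT (f AND b) AND b) = NOT false = true
b IMPLIES f = false IMPLIES false = true
f IMPLIES (b IMPLIES f) = false IMPLIES true = true
b OR f = false OR false = false
(b OR f) IMPLIES b = false IMPLIES false = true
((b OR f) IMPLIES b) IMPLIES b = true IMPLIES false = false
NOT (((b OR f) IMPLIES b) IMPLIES b) = NOT false = true
f IMPLIES NOT (((b OR f) IMPLIES b) IMPLIES b) = false IMPLIES true = true
(f IMPLIES NOT (((b OR f) IMPLIES b) IMPLIES b)) IMPLIES b = true IMPLIES false = false
(f IMPLIES (b IMPLIES f)) AND ((f IMPLIES NOT (((b OR f) IMPLIES b) IMPLIES b)) IMPLIES b) = true AND false = false
f IMPLIES b = false IMPLIES false = true
NOT (f IMPLIES b) = NOT true = false
NOT (f IMPLIES b) IMPLIES f = false IMPLIES false = true
NOT (NOT (f IMPLIES b) IMPLIES f) = NOT true = false
((f IMPLIES (b IMPLIES f)) AND ((f IMPLIES NOT (((b OR f) IMPLIES b) IMPLIES b)) IMPLIES b)) OR NOT (NOT (f IMPLIES b) IMPLIES f) = false OR false = false
NOT (((f IMPLIES (b IMPLIES f)) AND ((f IMPLIES NOT (((b OR f) IMPLIES b) IMPLIES b)) IMPLIES b)) OR NOT (NOT (f IMPLIES b) IMPLIES f)) = NOT false = true
NOT (NOT (f AND b) AND b) IMPLIES NOT (((f IMPLIES (b IMPLIES f)) AND ((f IMPLIES NOT (((b OR f) IMPLIES b) IMPLIES b)) IMPLIES b)) OR NOT (NOT (f IMPLIES b) IMPLIES f)) = true IMPLIES true = true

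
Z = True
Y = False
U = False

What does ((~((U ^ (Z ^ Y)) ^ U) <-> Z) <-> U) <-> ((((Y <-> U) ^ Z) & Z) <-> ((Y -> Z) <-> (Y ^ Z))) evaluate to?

False

Z ^ Y = True ^ False = True
U ^ (Z ^ Y) = False ^ True = True
(U ^ (Z ^ Y)) ^ U = True ^ False = True
~((U ^ (Z ^ Y)) ^ U) = ~True = False
~((U ^ (Z ^ Y)) ^ U) <-> Z = False <-> True = False
(~((U ^ (Z ^ Y)) ^ U) <-> Z) <-> U = False <-> False = True
Y <-> U = False <-> False = True
(Y <-> U) ^ Z = True ^ True = False
((Y <-> U) ^ Z) & Z = False & True = False
Y -> Z = False -> True = True
Y ^ Z = False ^ True = True
(Y -> Z) <-> (Y ^ Z) = True <-> True = True
(((Y <-> U) ^ Z) & Z) <-> ((Y -> Z) <-> (Y ^ Z)) = False <-> True = False
((~((U ^ (Z ^ Y)) ^ U) <-> Z) <-> U) <-> ((((Y <-> U) ^ Z) & Z) <-> ((Y -> Z) <-> (Y ^ Z))) = True <-> False = False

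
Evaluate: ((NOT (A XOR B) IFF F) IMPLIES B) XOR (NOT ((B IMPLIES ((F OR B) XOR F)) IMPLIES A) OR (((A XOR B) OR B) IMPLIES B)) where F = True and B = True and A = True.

A XOR B = True XOR True = False
NOT (A XOR B) = NOT False = True
NOT (A XOR B) IFF F = True IFF True = True
(NOT (A XOR B) IFF F) IMPLIES B = True IMPLIES True = True
F OR B = True OR True = True
(F OR B) XOR F = True XOR True = False
B IMPLIES ((F OR B) XOR F) = True IMPLIES False = False
(B IMPLIES ((F OR B) XOR F)) IMPLIES A = False IMPLIES True = True
NOT ((B IMPLIES ((F OR B) XOR F)) IMPLIES A) = NOT True = False
A XOR B = True XOR True = False
(A XOR B) OR B = False OR True = True
((A XOR B) OR B) IMPLIES B = True IMPLIES True = True
NOT ((B IMPLIES ((F OR B) XOR F)) IMPLIES A) OR (((A XOR B) OR B) IMPLIES B) = False OR True = True
((NOT (A XOR B) IFF F) IMPLIES B) XOR (NOT ((B IMPLIES ((F OR B) XOR F)) IMPLIES A) OR (((A XOR B) OR B) IMPLIES B)) = True XOR True = False

False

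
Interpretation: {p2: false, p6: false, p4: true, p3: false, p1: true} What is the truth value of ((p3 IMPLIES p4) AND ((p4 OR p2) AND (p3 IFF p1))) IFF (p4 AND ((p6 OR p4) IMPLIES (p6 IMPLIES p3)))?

false

p3 IMPLIES p4 = false IMPLIES true = true
p4 OR p2 = true OR false = true
p3 IFF p1 = false IFF true = false
(p4 OR p2) AND (p3 IFF p1) = true AND false = false
(p3 IMPLIES p4) AND ((p4 OR p2) AND (p3 IFF p1)) = true AND false = false
p6 OR p4 = false OR true = true
p6 IMPLIES p3 = false IMPLIES false = true
(p6 OR p4) IMPLIES (p6 IMPLIES p3) = true IMPLIES true = true
p4 AND ((p6 OR p4) IMPLIES (p6 IMPLIES p3)) = true AND true = true
((p3 IMPLIES p4) AND ((p4 OR p2) AND (p3 IFF p1))) IFF (p4 AND ((p6 OR p4) IMPLIES (p6 IMPLIES p3))) = false IFF true = false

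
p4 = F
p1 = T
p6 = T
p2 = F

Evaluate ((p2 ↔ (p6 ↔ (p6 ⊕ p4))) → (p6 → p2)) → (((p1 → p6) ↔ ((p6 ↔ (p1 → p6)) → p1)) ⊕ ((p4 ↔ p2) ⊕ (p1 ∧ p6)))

Substituting p4=F, p1=T, p6=T, p2=F:
p6 ⊕ p4 = T ⊕ F = T
p6 ↔ (p6 ⊕ p4) = T ↔ T = T
p2 ↔ (p6 ↔ (p6 ⊕ p4)) = F ↔ T = F
p6 → p2 = T → F = F
(p2 ↔ (p6 ↔ (p6 ⊕ p4))) → (p6 → p2) = F → F = T
p1 → p6 = T → T = T
p1 → p6 = T → T = T
p6 ↔ (p1 → p6) = T ↔ T = T
(p6 ↔ (p1 → p6)) → p1 = T → T = T
(p1 → p6) ↔ ((p6 ↔ (p1 → p6)) → p1) = T ↔ T = T
p4 ↔ p2 = F ↔ F = T
p1 ∧ p6 = T ∧ T = T
(p4 ↔ p2) ⊕ (p1 ∧ p6) = T ⊕ T = F
((p1 → p6) ↔ ((p6 ↔ (p1 → p6)) → p1)) ⊕ ((p4 ↔ p2) ⊕ (p1 ∧ p6)) = T ⊕ F = T
((p2 ↔ (p6 ↔ (p6 ⊕ p4))) → (p6 → p2)) → (((p1 → p6) ↔ ((p6 ↔ (p1 → p6)) → p1)) ⊕ ((p4 ↔ p2) ⊕ (p1 ∧ p6))) = T → T = T

T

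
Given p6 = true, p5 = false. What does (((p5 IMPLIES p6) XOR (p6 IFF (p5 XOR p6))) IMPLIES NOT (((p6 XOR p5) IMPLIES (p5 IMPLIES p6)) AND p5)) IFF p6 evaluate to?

Substituting p6=true, p5=false:
p5 IMPLIES p6 = false IMPLIES true = true
p5 XOR p6 = false XOR true = true
p6 IFF (p5 XOR p6) = true IFF true = true
(p5 IMPLIES p6) XOR (p6 IFF (p5 XOR p6)) = true XOR true = false
p6 XOR p5 = true XOR false = true
p5 IMPLIES p6 = false IMPLIES true = true
(p6 XOR p5) IMPLIES (p5 IMPLIES p6) = true IMPLIES true = true
((p6 XOR p5) IMPLIES (p5 IMPLIES p6)) AND p5 = true AND false = false
NOT (((p6 XOR p5) IMPLIES (p5 IMPLIES p6)) AND p5) = NOT false = true
((p5 IMPLIES p6) XOR (p6 IFF (p5 XOR p6))) IMPLIES NOT (((p6 XOR p5) IMPLIES (p5 IMPLIES p6)) AND p5) = false IMPLIES true = true
(((p5 IMPLIES p6) XOR (p6 IFF (p5 XOR p6))) IMPLIES NOT (((p6 XOR p5) IMPLIES (p5 IMPLIES p6)) AND p5)) IFF p6 = true IFF true = true

true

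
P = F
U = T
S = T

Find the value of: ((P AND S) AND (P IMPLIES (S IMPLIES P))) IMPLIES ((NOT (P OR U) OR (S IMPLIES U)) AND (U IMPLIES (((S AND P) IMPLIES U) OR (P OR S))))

T

P AND S = F AND T = F
S IMPLIES P = T IMPLIES F = F
P IMPLIES (S IMPLIES P) = F IMPLIES F = T
(P AND S) AND (P IMPLIES (S IMPLIES P)) = F AND T = F
P OR U = F OR T = T
NOT (P OR U) = NOT T = F
S IMPLIES U = T IMPLIES T = T
NOT (P OR U) OR (S IMPLIES U) = F OR T = T
S AND P = T AND F = F
(S AND P) IMPLIES U = F IMPLIES T = T
P OR S = F OR T = T
((S AND P) IMPLIES U) OR (P OR S) = T OR T = T
U IMPLIES (((S AND P) IMPLIES U) OR (P OR S)) = T IMPLIES T = T
(NOT (P OR U) OR (S IMPLIES U)) AND (U IMPLIES (((S AND P) IMPLIES U) OR (P OR S))) = T AND T = T
((P AND S) AND (P IMPLIES (S IMPLIES P))) IMPLIES ((NOT (P OR U) OR (S IMPLIES U)) AND (U IMPLIES (((S AND P) IMPLIES U) OR (P OR S)))) = F IMPLIES T = T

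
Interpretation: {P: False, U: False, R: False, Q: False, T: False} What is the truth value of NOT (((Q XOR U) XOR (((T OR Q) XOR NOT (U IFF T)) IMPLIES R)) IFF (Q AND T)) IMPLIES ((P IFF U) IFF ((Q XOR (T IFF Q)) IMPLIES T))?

Q XOR U = False XOR False = False
T OR Q = False OR False = False
U IFF T = False IFF False = True
NOT (U IFF T) = NOT True = False
(T OR Q) XOR NOT (U IFF T) = False XOR False = False
((T OR Q) XOR NOT (U IFF T)) IMPLIES R = False IMPLIES False = True
(Q XOR U) XOR (((T OR Q) XOR NOT (U IFF T)) IMPLIES R) = False XOR True = True
Q AND T = False AND False = False
((Q XOR U) XOR (((T OR Q) XOR NOT (U IFF T)) IMPLIES R)) IFF (Q AND T) = True IFF False = False
NOT (((Q XOR U) XOR (((T OR Q) XOR NOT (U IFF T)) IMPLIES R)) IFF (Q AND T)) = NOT False = True
P IFF U = False IFF False = True
T IFF Q = False IFF False = True
Q XOR (T IFF Q) = False XOR True = True
(Q XOR (T IFF Q)) IMPLIES T = True IMPLIES False = False
(P IFF U) IFF ((Q XOR (T IFF Q)) IMPLIES T) = True IFF False = False
NOT (((Q XOR U) XOR (((T OR Q) XOR NOT (U IFF T)) IMPLIES R)) IFF (Q AND T)) IMPLIES ((P IFF U) IFF ((Q XOR (T IFF Q)) IMPLIES T)) = True IMPLIES False = False

False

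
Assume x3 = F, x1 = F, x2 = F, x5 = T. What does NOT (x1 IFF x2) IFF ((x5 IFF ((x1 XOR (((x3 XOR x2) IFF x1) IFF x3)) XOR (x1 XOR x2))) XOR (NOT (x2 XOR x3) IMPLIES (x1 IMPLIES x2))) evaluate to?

F

Substituting x3=F, x1=F, x2=F, x5=T:
x1 IFF x2 = F IFF F = T
NOT (x1 IFF x2) = NOT T = F
x3 XOR x2 = F XOR F = F
(x3 XOR x2) IFF x1 = F IFF F = T
((x3 XOR x2) IFF x1) IFF x3 = T IFF F = F
x1 XOR (((x3 XOR x2) IFF x1) IFF x3) = F XOR F = F
x1 XOR x2 = F XOR F = F
(x1 XOR (((x3 XOR x2) IFF x1) IFF x3)) XOR (x1 XOR x2) = F XOR F = F
x5 IFF ((x1 XOR (((x3 XOR x2) IFF x1) IFF x3)) XOR (x1 XOR x2)) = T IFF F = F
x2 XOR x3 = F XOR F = F
NOT (x2 XOR x3) = NOT F = T
x1 IMPLIES x2 = F IMPLIES F = T
NOT (x2 XOR x3) IMPLIES (x1 IMPLIES x2) = T IMPLIES T = T
(x5 IFF ((x1 XOR (((x3 XOR x2) IFF x1) IFF x3)) XOR (x1 XOR x2))) XOR (NOT (x2 XOR x3) IMPLIES (x1 IMPLIES x2)) = F XOR T = T
NOT (x1 IFF x2) IFF ((x5 IFF ((x1 XOR (((x3 XOR x2) IFF x1) IFF x3)) XOR (x1 XOR x2))) XOR (NOT (x2 XOR x3) IMPLIES (x1 IMPLIES x2))) = F IFF T = F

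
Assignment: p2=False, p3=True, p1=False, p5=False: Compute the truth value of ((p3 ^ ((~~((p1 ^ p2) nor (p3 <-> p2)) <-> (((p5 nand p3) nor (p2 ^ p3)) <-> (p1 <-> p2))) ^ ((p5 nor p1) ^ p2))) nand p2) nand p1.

Substituting p2=False, p3=True, p1=False, p5=False:
p1 ^ p2 = False ^ False = False
p3 <-> p2 = True <-> False = False
(p1 ^ p2) nor (p3 <-> p2) = False nor False = True
~((p1 ^ p2) nor (p3 <-> p2)) = ~True = False
~~((p1 ^ p2) nor (p3 <-> p2)) = ~False = True
p5 nand p3 = False nand True = True
p2 ^ p3 = False ^ True = True
(p5 nand p3) nor (p2 ^ p3) = True nor True = False
p1 <-> p2 = False <-> False = True
((p5 nand p3) nor (p2 ^ p3)) <-> (p1 <-> p2) = False <-> True = False
~~((p1 ^ p2) nor (p3 <-> p2)) <-> (((p5 nand p3) nor (p2 ^ p3)) <-> (p1 <-> p2)) = True <-> False = False
p5 nor p1 = False nor False = True
(p5 nor p1) ^ p2 = True ^ False = True
(~~((p1 ^ p2) nor (p3 <-> p2)) <-> (((p5 nand p3) nor (p2 ^ p3)) <-> (p1 <-> p2))) ^ ((p5 nor p1) ^ p2) = False ^ True = True
p3 ^ ((~~((p1 ^ p2) nor (p3 <-> p2)) <-> (((p5 nand p3) nor (p2 ^ p3)) <-> (p1 <-> p2))) ^ ((p5 nor p1) ^ p2)) = True ^ True = False
(p3 ^ ((~~((p1 ^ p2) nor (p3 <-> p2)) <-> (((p5 nand p3) nor (p2 ^ p3)) <-> (p1 <-> p2))) ^ ((p5 nor p1) ^ p2))) nand p2 = False nand False = True
((p3 ^ ((~~((p1 ^ p2) nor (p3 <-> p2)) <-> (((p5 nand p3) nor (p2 ^ p3)) <-> (p1 <-> p2))) ^ ((p5 nor p1) ^ p2))) nand p2) nand p1 = True nand False = True

True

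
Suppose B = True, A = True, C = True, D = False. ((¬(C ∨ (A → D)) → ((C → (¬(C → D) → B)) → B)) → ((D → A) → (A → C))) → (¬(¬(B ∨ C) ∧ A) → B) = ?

Substituting B=True, A=True, C=True, D=False:
A → D = True → False = False
C ∨ (A → D) = True ∨ False = True
¬(C ∨ (A → D)) = ¬True = False
C → D = True → False = False
¬(C → D) = ¬False = True
¬(C → D) → B = True → True = True
C → (¬(C → D) → B) = True → True = True
(C → (¬(C → D) → B)) → B = True → True = True
¬(C ∨ (A → D)) → ((C → (¬(C → D) → B)) → B) = False → True = True
D → A = False → True = True
A → C = True → True = True
(D → A) → (A → C) = True → True = True
(¬(C ∨ (A → D)) → ((C → (¬(C → D) → B)) → B)) → ((D → A) → (A → C)) = True → True = True
B ∨ C = True ∨ True = True
¬(B ∨ C) = ¬True = False
¬(B ∨ C) ∧ A = False ∧ True = False
¬(¬(B ∨ C) ∧ A) = ¬False = True
¬(¬(B ∨ C) ∧ A) → B = True → True = True
((¬(C ∨ (A → D)) → ((C → (¬(C → D) → B)) → B)) → ((D → A) → (A → C))) → (¬(¬(B ∨ C) ∧ A) → B) = True → True = True

True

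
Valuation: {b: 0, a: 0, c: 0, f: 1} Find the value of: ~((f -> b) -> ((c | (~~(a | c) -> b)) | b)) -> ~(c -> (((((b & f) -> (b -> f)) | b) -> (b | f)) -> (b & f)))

1

f -> b = 1 -> 0 = 0
a | c = 0 | 0 = 0
~(a | c) = ~0 = 1
~~(a | c) = ~1 = 0
~~(a | c) -> b = 0 -> 0 = 1
c | (~~(a | c) -> b) = 0 | 1 = 1
(c | (~~(a | c) -> b)) | b = 1 | 0 = 1
(f -> b) -> ((c | (~~(a | c) -> b)) | b) = 0 -> 1 = 1
~((f -> b) -> ((c | (~~(a | c) -> b)) | b)) = ~1 = 0
b & f = 0 & 1 = 0
b -> f = 0 -> 1 = 1
(b & f) -> (b -> f) = 0 -> 1 = 1
((b & f) -> (b -> f)) | b = 1 | 0 = 1
b | f = 0 | 1 = 1
(((b & f) -> (b -> f)) | b) -> (b | f) = 1 -> 1 = 1
b & f = 0 & 1 = 0
((((b & f) -> (b -> f)) | b) -> (b | f)) -> (b & f) = 1 -> 0 = 0
c -> (((((b & f) -> (b -> f)) | b) -> (b | f)) -> (b & f)) = 0 -> 0 = 1
~(c -> (((((b & f) -> (b -> f)) | b) -> (b | f)) -> (b & f))) = ~1 = 0
~((f -> b) -> ((c | (~~(a | c) -> b)) | b)) -> ~(c -> (((((b & f) -> (b -> f)) | b) -> (b | f)) -> (b & f))) = 0 -> 0 = 1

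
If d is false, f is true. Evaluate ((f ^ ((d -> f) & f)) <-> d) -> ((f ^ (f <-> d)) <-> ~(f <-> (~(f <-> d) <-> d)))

T

d -> f = F -> T = T
(d -> f) & f = T & T = T
f ^ ((d -> f) & f) = T ^ T = F
(f ^ ((d -> f) & f)) <-> d = F <-> F = T
f <-> d = T <-> F = F
f ^ (f <-> d) = T ^ F = T
f <-> d = T <-> F = F
~(f <-> d) = ~F = T
~(f <-> d) <-> d = T <-> F = F
f <-> (~(f <-> d) <-> d) = T <-> F = F
~(f <-> (~(f <-> d) <-> d)) = ~F = T
(f ^ (f <-> d)) <-> ~(f <-> (~(f <-> d) <-> d)) = T <-> T = T
((f ^ ((d -> f) & f)) <-> d) -> ((f ^ (f <-> d)) <-> ~(f <-> (~(f <-> d) <-> d))) = T -> T = T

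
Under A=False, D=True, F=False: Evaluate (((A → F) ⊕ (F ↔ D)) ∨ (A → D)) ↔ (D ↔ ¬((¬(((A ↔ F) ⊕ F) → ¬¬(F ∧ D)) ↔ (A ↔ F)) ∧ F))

Substituting A=False, D=True, F=False:
A → F = False → False = True
F ↔ D = False ↔ True = False
(A → F) ⊕ (F ↔ D) = True ⊕ False = True
A → D = False → True = True
((A → F) ⊕ (F ↔ D)) ∨ (A → D) = True ∨ True = True
A ↔ F = False ↔ False = True
(A ↔ F) ⊕ F = True ⊕ False = True
F ∧ D = False ∧ True = False
¬(F ∧ D) = ¬False = True
¬¬(F ∧ D) = ¬True = False
((A ↔ F) ⊕ F) → ¬¬(F ∧ D) = True → False = False
¬(((A ↔ F) ⊕ F) → ¬¬(F ∧ D)) = ¬False = True
A ↔ F = False ↔ False = True
¬(((A ↔ F) ⊕ F) → ¬¬(F ∧ D)) ↔ (A ↔ F) = True ↔ True = True
(¬(((A ↔ F) ⊕ F) → ¬¬(F ∧ D)) ↔ (A ↔ F)) ∧ F = True ∧ False = False
¬((¬(((A ↔ F) ⊕ F) → ¬¬(F ∧ D)) ↔ (A ↔ F)) ∧ F) = ¬False = True
D ↔ ¬((¬(((A ↔ F) ⊕ F) → ¬¬(F ∧ D)) ↔ (A ↔ F)) ∧ F) = True ↔ True = True
(((A → F) ⊕ (F ↔ D)) ∨ (A → D)) ↔ (D ↔ ¬((¬(((A ↔ F) ⊕ F) → ¬¬(F ∧ D)) ↔ (A ↔ F)) ∧ F)) = True ↔ True = True

True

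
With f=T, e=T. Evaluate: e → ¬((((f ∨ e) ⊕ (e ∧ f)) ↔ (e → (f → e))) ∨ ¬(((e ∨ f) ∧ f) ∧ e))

f ∨ e = T ∨ T = T
e ∧ f = T ∧ T = T
(f ∨ e) ⊕ (e ∧ f) = T ⊕ T = F
f → e = T → T = T
e → (f → e) = T → T = T
((f ∨ e) ⊕ (e ∧ f)) ↔ (e → (f → e)) = F ↔ T = F
e ∨ f = T ∨ T = T
(e ∨ f) ∧ f = T ∧ T = T
((e ∨ f) ∧ f) ∧ e = T ∧ T = T
¬(((e ∨ f) ∧ f) ∧ e) = ¬T = F
(((f ∨ e) ⊕ (e ∧ f)) ↔ (e → (f → e))) ∨ ¬(((e ∨ f) ∧ f) ∧ e) = F ∨ F = F
¬((((f ∨ e) ⊕ (e ∧ f)) ↔ (e → (f → e))) ∨ ¬(((e ∨ f) ∧ f) ∧ e)) = ¬F = T
e → ¬((((f ∨ e) ⊕ (e ∧ f)) ↔ (e → (f → e))) ∨ ¬(((e ∨ f) ∧ f) ∧ e)) = T → T = T

T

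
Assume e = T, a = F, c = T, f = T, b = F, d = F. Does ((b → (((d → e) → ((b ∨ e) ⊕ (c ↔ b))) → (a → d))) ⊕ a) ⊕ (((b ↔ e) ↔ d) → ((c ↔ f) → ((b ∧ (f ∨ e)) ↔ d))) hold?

F

Substituting e=T, a=F, c=T, f=T, b=F, d=F:
d → e = F → T = T
b ∨ e = F ∨ T = T
c ↔ b = T ↔ F = F
(b ∨ e) ⊕ (c ↔ b) = T ⊕ F = T
(d → e) → ((b ∨ e) ⊕ (c ↔ b)) = T → T = T
a → d = F → F = T
((d → e) → ((b ∨ e) ⊕ (c ↔ b))) → (a → d) = T → T = T
b → (((d → e) → ((b ∨ e) ⊕ (c ↔ b))) → (a → d)) = F → T = T
(b → (((d → e) → ((b ∨ e) ⊕ (c ↔ b))) → (a → d))) ⊕ a = T ⊕ F = T
b ↔ e = F ↔ T = F
(b ↔ e) ↔ d = F ↔ F = T
c ↔ f = T ↔ T = T
f ∨ e = T ∨ T = T
b ∧ (f ∨ e) = F ∧ T = F
(b ∧ (f ∨ e)) ↔ d = F ↔ F = T
(c ↔ f) → ((b ∧ (f ∨ e)) ↔ d) = T → T = T
((b ↔ e) ↔ d) → ((c ↔ f) → ((b ∧ (f ∨ e)) ↔ d)) = T → T = T
((b → (((d → e) → ((b ∨ e) ⊕ (c ↔ b))) → (a → d))) ⊕ a) ⊕ (((b ↔ e) ↔ d) → ((c ↔ f) → ((b ∧ (f ∨ e)) ↔ d))) = T ⊕ T = F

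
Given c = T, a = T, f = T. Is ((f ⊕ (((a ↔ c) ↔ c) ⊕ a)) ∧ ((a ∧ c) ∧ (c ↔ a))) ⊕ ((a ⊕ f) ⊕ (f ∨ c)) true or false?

F

a ↔ c = T ↔ T = T
(a ↔ c) ↔ c = T ↔ T = T
((a ↔ c) ↔ c) ⊕ a = T ⊕ T = F
f ⊕ (((a ↔ c) ↔ c) ⊕ a) = T ⊕ F = T
a ∧ c = T ∧ T = T
c ↔ a = T ↔ T = T
(a ∧ c) ∧ (c ↔ a) = T ∧ T = T
(f ⊕ (((a ↔ c) ↔ c) ⊕ a)) ∧ ((a ∧ c) ∧ (c ↔ a)) = T ∧ T = T
a ⊕ f = T ⊕ T = F
f ∨ c = T ∨ T = T
(a ⊕ f) ⊕ (f ∨ c) = F ⊕ T = T
((f ⊕ (((a ↔ c) ↔ c) ⊕ a)) ∧ ((a ∧ c) ∧ (c ↔ a))) ⊕ ((a ⊕ f) ⊕ (f ∨ c)) = T ⊕ T = F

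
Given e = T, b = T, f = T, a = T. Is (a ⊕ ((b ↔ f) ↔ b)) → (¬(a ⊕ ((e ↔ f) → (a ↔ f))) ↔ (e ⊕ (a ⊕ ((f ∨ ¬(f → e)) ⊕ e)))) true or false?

T

Substituting e=T, b=T, f=T, a=T:
b ↔ f = T ↔ T = T
(b ↔ f) ↔ b = T ↔ T = T
a ⊕ ((b ↔ f) ↔ b) = T ⊕ T = F
e ↔ f = T ↔ T = T
a ↔ f = T ↔ T = T
(e ↔ f) → (a ↔ f) = T → T = T
a ⊕ ((e ↔ f) → (a ↔ f)) = T ⊕ T = F
¬(a ⊕ ((e ↔ f) → (a ↔ f))) = ¬F = T
f → e = T → T = T
¬(f → e) = ¬T = F
f ∨ ¬(f → e) = T ∨ F = T
(f ∨ ¬(f → e)) ⊕ e = T ⊕ T = F
a ⊕ ((f ∨ ¬(f → e)) ⊕ e) = T ⊕ F = T
e ⊕ (a ⊕ ((f ∨ ¬(f → e)) ⊕ e)) = T ⊕ T = F
¬(a ⊕ ((e ↔ f) → (a ↔ f))) ↔ (e ⊕ (a ⊕ ((f ∨ ¬(f → e)) ⊕ e))) = T ↔ F = F
(a ⊕ ((b ↔ f) ↔ b)) → (¬(a ⊕ ((e ↔ f) → (a ↔ f))) ↔ (e ⊕ (a ⊕ ((f ∨ ¬(f → e)) ⊕ e)))) = F → F = T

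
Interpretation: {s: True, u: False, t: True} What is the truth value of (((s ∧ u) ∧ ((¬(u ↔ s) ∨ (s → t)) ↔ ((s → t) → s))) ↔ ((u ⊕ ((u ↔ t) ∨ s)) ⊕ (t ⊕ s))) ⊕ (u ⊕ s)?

s ∧ u = True ∧ False = False
u ↔ s = False ↔ True = False
¬(u ↔ s) = ¬False = True
s → t = True → True = True
¬(u ↔ s) ∨ (s → t) = True ∨ True = True
s → t = True → True = True
(s → t) → s = True → True = True
(¬(u ↔ s) ∨ (s → t)) ↔ ((s → t) → s) = True ↔ True = True
(s ∧ u) ∧ ((¬(u ↔ s) ∨ (s → t)) ↔ ((s → t) → s)) = False ∧ True = False
u ↔ t = False ↔ True = False
(u ↔ t) ∨ s = False ∨ True = True
u ⊕ ((u ↔ t) ∨ s) = False ⊕ True = True
t ⊕ s = True ⊕ True = False
(u ⊕ ((u ↔ t) ∨ s)) ⊕ (t ⊕ s) = True ⊕ False = True
((s ∧ u) ∧ ((¬(u ↔ s) ∨ (s → t)) ↔ ((s → t) → s))) ↔ ((u ⊕ ((u ↔ t) ∨ s)) ⊕ (t ⊕ s)) = False ↔ True = False
u ⊕ s = False ⊕ True = True
(((s ∧ u) ∧ ((¬(u ↔ s) ∨ (s → t)) ↔ ((s → t) → s))) ↔ ((u ⊕ ((u ↔ t) ∨ s)) ⊕ (t ⊕ s))) ⊕ (u ⊕ s) = False ⊕ True = True

True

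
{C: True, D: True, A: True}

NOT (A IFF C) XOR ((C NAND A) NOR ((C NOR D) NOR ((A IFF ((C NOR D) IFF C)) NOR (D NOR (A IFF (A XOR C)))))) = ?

A IFF C = True IFF True = True
NOT (A IFF C) = NOT True = False
C NAND A = True NAND True = False
C NOR D = True NOR True = False
C NOR D = True NOR True = False
(C NOR D) IFF C = False IFF True = False
A IFF ((C NOR D) IFF C) = True IFF False = False
A XOR C = True XOR True = False
A IFF (A XOR C) = True IFF False = False
D NOR (A IFF (A XOR C)) = True NOR False = False
(A IFF ((C NOR D) IFF C)) NOR (D NOR (A IFF (A XOR C))) = False NOR False = True
(C NOR D) NOR ((A IFF ((C NOR D) IFF C)) NOR (D NOR (A IFF (A XOR C)))) = False NOR True = False
(C NAND A) NOR ((C NOR D) NOR ((A IFF ((C NOR D) IFF C)) NOR (D NOR (A IFF (A XOR C))))) = False NOR False = True
NOT (A IFF C) XOR ((C NAND A) NOR ((C NOR D) NOR ((A IFF ((C NOR D) IFF C)) NOR (D NOR (A IFF (A XOR C)))))) = False XOR True = True

True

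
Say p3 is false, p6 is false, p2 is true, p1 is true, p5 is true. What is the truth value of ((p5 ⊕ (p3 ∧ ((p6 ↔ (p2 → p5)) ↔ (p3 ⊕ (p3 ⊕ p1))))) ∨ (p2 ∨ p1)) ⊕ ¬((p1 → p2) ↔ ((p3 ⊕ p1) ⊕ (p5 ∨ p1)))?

False

p2 → p5 = True → True = True
p6 ↔ (p2 → p5) = False ↔ True = False
p3 ⊕ p1 = False ⊕ True = True
p3 ⊕ (p3 ⊕ p1) = False ⊕ True = True
(p6 ↔ (p2 → p5)) ↔ (p3 ⊕ (p3 ⊕ p1)) = False ↔ True = False
p3 ∧ ((p6 ↔ (p2 → p5)) ↔ (p3 ⊕ (p3 ⊕ p1))) = False ∧ False = False
p5 ⊕ (p3 ∧ ((p6 ↔ (p2 → p5)) ↔ (p3 ⊕ (p3 ⊕ p1)))) = True ⊕ False = True
p2 ∨ p1 = True ∨ True = True
(p5 ⊕ (p3 ∧ ((p6 ↔ (p2 → p5)) ↔ (p3 ⊕ (p3 ⊕ p1))))) ∨ (p2 ∨ p1) = True ∨ True = True
p1 → p2 = True → True = True
p3 ⊕ p1 = False ⊕ True = True
p5 ∨ p1 = True ∨ True = True
(p3 ⊕ p1) ⊕ (p5 ∨ p1) = True ⊕ True = False
(p1 → p2) ↔ ((p3 ⊕ p1) ⊕ (p5 ∨ p1)) = True ↔ False = False
¬((p1 → p2) ↔ ((p3 ⊕ p1) ⊕ (p5 ∨ p1))) = ¬False = True
((p5 ⊕ (p3 ∧ ((p6 ↔ (p2 → p5)) ↔ (p3 ⊕ (p3 ⊕ p1))))) ∨ (p2 ∨ p1)) ⊕ ¬((p1 → p2) ↔ ((p3 ⊕ p1) ⊕ (p5 ∨ p1))) = True ⊕ True = False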